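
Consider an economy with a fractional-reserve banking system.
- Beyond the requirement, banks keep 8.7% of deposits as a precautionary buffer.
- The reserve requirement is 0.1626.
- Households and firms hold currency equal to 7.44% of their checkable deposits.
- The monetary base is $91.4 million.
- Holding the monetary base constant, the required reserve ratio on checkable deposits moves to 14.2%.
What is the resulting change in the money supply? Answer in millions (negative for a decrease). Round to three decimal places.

$20.579 million

Initially m₁ = (1 + 0.0744) / (0.1626 + 0.087 + 0.0744) ≈ 3.316049, so M₁ = 3.316049 × 91.4 ≈ 303.0869 million.
After the change m₂ = (1 + 0.0744) / (0.142 + 0.087 + 0.0744) ≈ 3.541200, so M₂ = 3.541200 × 91.4 ≈ 323.6657 million.
ΔM = M₂ − M₁ = 323.6657 − 303.0869 = 20.5788 million.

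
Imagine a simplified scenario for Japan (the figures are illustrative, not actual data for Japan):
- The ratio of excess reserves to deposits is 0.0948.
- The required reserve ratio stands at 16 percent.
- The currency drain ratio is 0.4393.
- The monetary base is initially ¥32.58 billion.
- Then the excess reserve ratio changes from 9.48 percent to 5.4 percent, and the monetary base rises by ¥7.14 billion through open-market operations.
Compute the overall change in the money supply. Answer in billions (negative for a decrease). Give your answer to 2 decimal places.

Before: m₁ = (1 + 0.4393) / (0.16 + 0.0948 + 0.4393) ≈ 2.07362, MB₁ = 32.58, so M₁ = 2.07362 × 32.58 ≈ 67.5585 billion.
After: m₂ = (1 + 0.4393) / (0.16 + 0.054 + 0.4393) ≈ 2.20312, MB₂ = 32.58 + 7.14 = 39.72, so M₂ = 2.20312 × 39.72 ≈ 87.5079 billion.
ΔM = M₂ − M₁ = 87.5079 − 67.5585 = 19.9494 billion.

¥19.95 billion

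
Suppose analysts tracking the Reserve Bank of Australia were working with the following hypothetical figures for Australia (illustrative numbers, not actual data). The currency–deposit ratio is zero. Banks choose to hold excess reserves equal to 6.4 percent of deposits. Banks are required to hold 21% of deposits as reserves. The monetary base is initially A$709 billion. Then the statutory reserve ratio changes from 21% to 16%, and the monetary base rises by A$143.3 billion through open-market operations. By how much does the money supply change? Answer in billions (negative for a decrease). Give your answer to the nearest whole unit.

Before: m₁ = 1 / (0.21 + 0.064) ≈ 3.6496, MB₁ = 709, so M₁ = 3.6496 × 709 = 2587.5664 billion.
After: m₂ = 1 / (0.16 + 0.064) ≈ 4.4643, MB₂ = 709 + 143.3 = 852.3, so M₂ = 4.4643 × 852.3 ≈ 3804.9229 billion.
ΔM = M₂ − M₁ = 3804.9229 − 2587.5664 = 1217.3565 billion.

A$1217 billion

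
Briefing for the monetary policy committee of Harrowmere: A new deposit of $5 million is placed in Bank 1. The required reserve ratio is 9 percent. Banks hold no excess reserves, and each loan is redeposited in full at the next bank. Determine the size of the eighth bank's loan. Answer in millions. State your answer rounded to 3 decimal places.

Each bank lends a fraction (1 − rr) = 0.9100 of the deposit it receives, so Bank 8 receives 5·0.9100^7 and lends 5·0.9100^8 ≈ 2.3513 million.

$2.351 million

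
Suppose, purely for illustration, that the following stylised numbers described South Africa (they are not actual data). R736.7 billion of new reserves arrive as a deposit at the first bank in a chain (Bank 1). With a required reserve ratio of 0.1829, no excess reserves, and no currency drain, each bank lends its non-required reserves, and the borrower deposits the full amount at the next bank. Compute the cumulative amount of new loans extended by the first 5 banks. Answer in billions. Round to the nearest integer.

Bank i lends (1 − rr)^i of the original deposit: Bank 1 lends 736.7·0.8171 ≈ 601.9576, Bank 2 lends 736.7·0.8171² ≈ 491.8595, and so on.
Summing a geometric series: total = 736.7·[0.8171·(1 − 0.8171^5) / (1 − 0.8171)] ≈ 2092.4352 billion.

R2092 billion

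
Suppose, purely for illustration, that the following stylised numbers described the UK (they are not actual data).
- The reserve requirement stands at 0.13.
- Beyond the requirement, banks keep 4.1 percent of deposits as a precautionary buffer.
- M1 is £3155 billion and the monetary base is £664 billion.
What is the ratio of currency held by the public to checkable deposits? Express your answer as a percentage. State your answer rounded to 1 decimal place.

Using m = M/MB = 3155/664 ≈ 4.751506. From m = (1 + c)/(c + rr + e), rearranging gives 1 + c = m·(c + rr + e), so c·(1 − m) = m·(rr + e) − 1.
Hence c = [m·(rr + e) − 1]/(1 − m) = [4.751506 × (0.13 + 0.041) − 1] / (1 − 4.751506) ≈ 0.049978.

5.0%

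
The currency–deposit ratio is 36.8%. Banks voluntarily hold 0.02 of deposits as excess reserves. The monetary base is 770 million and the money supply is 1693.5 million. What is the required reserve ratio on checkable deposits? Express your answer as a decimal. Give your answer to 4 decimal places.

0.2340

Using m = M/MB = 1693.5/770 ≈ 2.199351. Since m = (1 + c)/(c + rr + e), the denominator satisfies c + rr + e = (1 + c)/m = (1 + 0.368) / 2.199351 ≈ 0.622002.
With c = 0.368 and e = 0.02, the required reserve ratio on checkable deposits is 0.622002 − 0.368 − 0.02 = 0.234002.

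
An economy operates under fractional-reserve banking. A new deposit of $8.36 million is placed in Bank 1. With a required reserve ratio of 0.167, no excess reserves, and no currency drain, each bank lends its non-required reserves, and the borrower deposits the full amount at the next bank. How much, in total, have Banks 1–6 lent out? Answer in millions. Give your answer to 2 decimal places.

$27.77 million

Bank i lends (1 − rr)^i of the original deposit: Bank 1 lends 8.36·0.8330 ≈ 6.9639, Bank 2 lends 8.36·0.8330² ≈ 5.8009, and so on.
Summing a geometric series: total = 8.36·[0.8330·(1 − 0.8330^6) / (1 − 0.8330)] ≈ 27.7682 million.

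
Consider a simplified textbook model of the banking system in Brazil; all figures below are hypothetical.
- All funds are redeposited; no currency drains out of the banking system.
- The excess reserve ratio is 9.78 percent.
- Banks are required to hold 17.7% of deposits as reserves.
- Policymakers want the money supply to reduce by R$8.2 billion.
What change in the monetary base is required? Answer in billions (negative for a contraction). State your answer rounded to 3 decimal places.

The money multiplier is m = 1 / (rr + e) = 1 / (0.177 + 0.0978) ≈ 3.63901.
ΔMB = ΔM / m = (−8.2) / 3.63901 ≈ -2.2534 billion.

-2.253 billion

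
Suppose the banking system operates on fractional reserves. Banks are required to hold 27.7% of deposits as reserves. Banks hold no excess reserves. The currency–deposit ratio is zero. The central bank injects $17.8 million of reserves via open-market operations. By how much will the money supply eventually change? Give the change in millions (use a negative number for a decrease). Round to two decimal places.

The simple money multiplier is m = 1/rr = 1/0.277 ≈ 3.61011.
An open-market purchase increases the monetary base by 17.8 million, so ΔM = m × ΔMB = 3.61011 × 17.8 ≈ 64.26 million.

$64.26 million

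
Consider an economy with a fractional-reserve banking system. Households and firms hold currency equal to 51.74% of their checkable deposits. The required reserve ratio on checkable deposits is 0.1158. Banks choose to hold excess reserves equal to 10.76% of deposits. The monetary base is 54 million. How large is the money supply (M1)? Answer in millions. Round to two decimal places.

110.61 million

The money multiplier is m = (1 + c) / (rr + e + c) = (1 + 0.5174) / (0.1158 + 0.1076 + 0.5174) ≈ 2.04833.
So M = m × MB = 2.04833 × 54 ≈ 110.6098 million.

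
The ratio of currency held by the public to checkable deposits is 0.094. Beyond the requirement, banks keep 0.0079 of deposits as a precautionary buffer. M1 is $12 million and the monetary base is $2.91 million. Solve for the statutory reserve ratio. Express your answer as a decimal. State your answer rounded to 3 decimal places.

0.163

Using m = M/MB = 12/2.91 ≈ 4.123711. Since m = (1 + c)/(c + rr + e), the denominator satisfies c + rr + e = (1 + c)/m = (1 + 0.094) / 4.123711 ≈ 0.265295.
With c = 0.094 and e = 0.0079, the statutory reserve ratio is 0.265295 − 0.094 − 0.0079 = 0.163395.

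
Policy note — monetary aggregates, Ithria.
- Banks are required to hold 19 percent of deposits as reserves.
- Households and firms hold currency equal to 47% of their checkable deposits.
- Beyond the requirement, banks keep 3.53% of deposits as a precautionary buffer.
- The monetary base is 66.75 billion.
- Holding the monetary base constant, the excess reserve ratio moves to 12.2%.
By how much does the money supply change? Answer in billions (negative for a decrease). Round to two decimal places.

-15.65 billion

Initially m₁ = (1 + 0.47) / (0.19 + 0.0353 + 0.47) ≈ 2.11420, so M₁ = 2.11420 × 66.75 ≈ 141.1228 billion.
After the change m₂ = (1 + 0.47) / (0.19 + 0.122 + 0.47) ≈ 1.87980, so M₂ = 1.87980 × 66.75 ≈ 125.4766 billion.
ΔM = M₂ − M₁ = 125.4766 − 141.1228 = -15.6462 billion.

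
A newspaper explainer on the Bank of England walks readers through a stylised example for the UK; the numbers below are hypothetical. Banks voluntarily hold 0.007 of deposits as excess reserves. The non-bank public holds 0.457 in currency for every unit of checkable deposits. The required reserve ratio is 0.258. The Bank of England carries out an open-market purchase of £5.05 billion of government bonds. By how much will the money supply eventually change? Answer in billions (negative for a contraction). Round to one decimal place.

The money multiplier is m = (1 + c) / (rr + e + c) = (1 + 0.457) / (0.258 + 0.007 + 0.457) ≈ 2.0180.
The purchase adds 5.05 billion of base, so ΔM = m × ΔMB = 2.0180 × (+5.05) = 10.1909 billion.

£10.2 billion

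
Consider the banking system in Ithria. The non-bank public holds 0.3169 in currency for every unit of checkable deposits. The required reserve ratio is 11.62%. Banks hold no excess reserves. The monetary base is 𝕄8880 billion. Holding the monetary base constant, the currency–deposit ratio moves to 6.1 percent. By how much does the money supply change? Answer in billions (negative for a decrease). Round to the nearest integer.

𝕄26169 billion

Initially m₁ = (1 + 0.3169) / (0.1162 + 0.3169) ≈ 3.04064, so M₁ = 3.04064 × 8880 = 27000.8832 billion.
After the change m₂ = (1 + 0.061) / (0.1162 + 0.061) ≈ 5.98758, so M₂ = 5.98758 × 8880 = 53169.7104 billion.
ΔM = M₂ − M₁ = 53169.7104 − 27000.8832 = 26168.8272 billion.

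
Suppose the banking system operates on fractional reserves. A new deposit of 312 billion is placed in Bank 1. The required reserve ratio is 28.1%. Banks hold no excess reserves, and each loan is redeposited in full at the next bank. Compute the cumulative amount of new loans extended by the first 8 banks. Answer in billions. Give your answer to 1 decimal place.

741.3 billion

Bank i lends (1 − rr)^i of the original deposit: Bank 1 lends 312·0.7190 = 224.3280, Bank 2 lends 312·0.7190² ≈ 161.2918, and so on.
Summing a geometric series: total = 312·[0.7190·(1 − 0.7190^8) / (1 − 0.7190)] ≈ 741.3028 billion.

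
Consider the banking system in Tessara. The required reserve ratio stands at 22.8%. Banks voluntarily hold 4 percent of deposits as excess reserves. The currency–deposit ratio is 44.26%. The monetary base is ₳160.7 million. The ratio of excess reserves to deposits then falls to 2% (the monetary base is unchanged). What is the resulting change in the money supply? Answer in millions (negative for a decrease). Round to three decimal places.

Initially m₁ = (1 + 0.4426) / (0.228 + 0.04 + 0.4426) ≈ 2.0301154, so M₁ = 2.0301154 × 160.7 ≈ 326.2395 million.
After the change m₂ = (1 + 0.4426) / (0.228 + 0.02 + 0.4426) ≈ 2.0889082, so M₂ = 2.0889082 × 160.7 ≈ 335.6875 million.
ΔM = M₂ − M₁ = 335.6875 − 326.2395 = 9.448 million.

₳9.448 million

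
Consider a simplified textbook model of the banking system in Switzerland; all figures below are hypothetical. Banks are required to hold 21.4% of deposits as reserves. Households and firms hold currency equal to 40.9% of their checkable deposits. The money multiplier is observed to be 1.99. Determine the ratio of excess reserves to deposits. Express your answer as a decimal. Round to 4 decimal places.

Using m = 1.99. Since m = (1 + c)/(c + rr + e), the denominator satisfies c + rr + e = (1 + c)/m = (1 + 0.409) / 1.99 ≈ 0.708040.
With c = 0.409 and rr = 0.214, the ratio of excess reserves to deposits is 0.708040 − 0.409 − 0.214 = 0.08504.

0.0850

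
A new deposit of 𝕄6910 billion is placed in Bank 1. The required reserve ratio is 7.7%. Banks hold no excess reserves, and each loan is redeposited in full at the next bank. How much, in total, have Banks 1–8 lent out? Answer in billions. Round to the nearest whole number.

𝕄39199 billion

Bank i lends (1 − rr)^i of the original deposit: Bank 1 lends 6910·0.9230 = 6377.9300, Bank 2 lends 6910·0.9230² ≈ 5886.8294, and so on.
Summing a geometric series: total = 6910·[0.9230·(1 − 0.9230^8) / (1 − 0.9230)] ≈ 39198.5098 billion.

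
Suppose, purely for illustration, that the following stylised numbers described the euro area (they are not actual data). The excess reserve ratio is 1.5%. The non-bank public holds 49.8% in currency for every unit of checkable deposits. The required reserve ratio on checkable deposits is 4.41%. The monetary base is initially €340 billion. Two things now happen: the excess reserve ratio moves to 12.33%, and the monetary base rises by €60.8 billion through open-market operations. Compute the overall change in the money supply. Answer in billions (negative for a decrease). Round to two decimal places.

-11.92 billion

Before: m₁ = (1 + 0.498) / (0.0441 + 0.015 + 0.498) ≈ 2.688925, MB₁ = 340, so M₁ = 2.688925 × 340 = 914.2345 billion.
After: m₂ = (1 + 0.498) / (0.0441 + 0.1233 + 0.498) ≈ 2.251277, MB₂ = 340 + 60.8 = 400.8, so M₂ = 2.251277 × 400.8 ≈ 902.3118 billion.
ΔM = M₂ − M₁ = 902.3118 − 914.2345 = -11.9227 billion.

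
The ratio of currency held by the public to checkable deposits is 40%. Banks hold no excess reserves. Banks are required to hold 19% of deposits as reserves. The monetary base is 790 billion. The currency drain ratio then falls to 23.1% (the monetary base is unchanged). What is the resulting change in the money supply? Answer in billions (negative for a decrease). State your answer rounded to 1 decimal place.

435.4 billion

Initially m₁ = (1 + 0.4) / (0.19 + 0.4) ≈ 2.37288, so M₁ = 2.37288 × 790 = 1874.5752 billion.
After the change m₂ = (1 + 0.231) / (0.19 + 0.231) ≈ 2.92399, so M₂ = 2.92399 × 790 = 2309.9521 billion.
ΔM = M₂ − M₁ = 2309.9521 − 1874.5752 = 435.3769 billion.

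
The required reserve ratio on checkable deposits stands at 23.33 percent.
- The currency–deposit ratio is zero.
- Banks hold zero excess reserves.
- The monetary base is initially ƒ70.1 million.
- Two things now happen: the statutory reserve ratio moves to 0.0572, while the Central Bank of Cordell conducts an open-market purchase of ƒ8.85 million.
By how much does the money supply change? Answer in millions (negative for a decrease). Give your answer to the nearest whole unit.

Before: m₁ = 1 / (0.2333) ≈ 4.2863, MB₁ = 70.1, so M₁ = 4.2863 × 70.1 ≈ 300.4696 million.
After: m₂ = 1 / (0.0572) ≈ 17.4825, MB₂ = 70.1 + 8.85 = 78.95, so M₂ = 17.4825 × 78.95 ≈ 1380.2434 million.
ΔM = M₂ − M₁ = 1380.2434 − 300.4696 = 1079.7738 million.

ƒ1080 million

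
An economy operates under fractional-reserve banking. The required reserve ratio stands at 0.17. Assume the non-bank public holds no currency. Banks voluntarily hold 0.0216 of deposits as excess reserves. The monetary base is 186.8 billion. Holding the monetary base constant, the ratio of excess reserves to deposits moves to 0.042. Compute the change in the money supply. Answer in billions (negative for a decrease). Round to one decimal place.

-93.8 billion

Initially m₁ = 1 / (0.17 + 0.0216) ≈ 5.21921, so M₁ = 5.21921 × 186.8 ≈ 974.9484 billion.
After the change m₂ = 1 / (0.17 + 0.042) ≈ 4.71698, so M₂ = 4.71698 × 186.8 ≈ 881.1319 billion.
ΔM = M₂ − M₁ = 881.1319 − 974.9484 = -93.8165 billion.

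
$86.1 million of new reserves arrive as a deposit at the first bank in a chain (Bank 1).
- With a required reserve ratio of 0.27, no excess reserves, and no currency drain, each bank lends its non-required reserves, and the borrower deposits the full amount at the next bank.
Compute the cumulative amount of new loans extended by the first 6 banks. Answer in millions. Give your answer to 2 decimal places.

$197.56 million

Bank i lends (1 − rr)^i of the original deposit: Bank 1 lends 86.1·0.7300 = 62.8530, Bank 2 lends 86.1·0.7300² ≈ 45.8827, and so on.
Summing a geometric series: total = 86.1·[0.7300·(1 − 0.7300^6) / (1 − 0.7300)] ≈ 197.5600 million.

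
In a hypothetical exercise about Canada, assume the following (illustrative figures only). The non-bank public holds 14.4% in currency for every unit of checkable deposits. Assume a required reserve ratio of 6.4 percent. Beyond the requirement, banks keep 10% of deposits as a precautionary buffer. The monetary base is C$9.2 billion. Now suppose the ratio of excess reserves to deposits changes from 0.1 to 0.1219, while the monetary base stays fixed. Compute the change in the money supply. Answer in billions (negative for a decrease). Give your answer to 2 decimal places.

Initially m₁ = (1 + 0.144) / (0.064 + 0.1 + 0.144) ≈ 3.7143, so M₁ = 3.7143 × 9.2 ≈ 34.1716 billion.
After the change m₂ = (1 + 0.144) / (0.064 + 0.1219 + 0.144) ≈ 3.4677, so M₂ = 3.4677 × 9.2 ≈ 31.9028 billion.
ΔM = M₂ − M₁ = 31.9028 − 34.1716 = -2.2688 billion.

-2.27 billion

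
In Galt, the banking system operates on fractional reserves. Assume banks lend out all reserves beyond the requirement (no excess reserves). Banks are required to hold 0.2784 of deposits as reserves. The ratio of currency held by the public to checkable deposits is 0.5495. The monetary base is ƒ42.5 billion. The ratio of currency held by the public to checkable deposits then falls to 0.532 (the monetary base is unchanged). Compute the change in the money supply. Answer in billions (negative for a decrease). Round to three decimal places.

Initially m₁ = (1 + 0.5495) / (0.2784 + 0.5495) ≈ 1.871603, so M₁ = 1.871603 × 42.5 ≈ 79.5431 billion.
After the change m₂ = (1 + 0.532) / (0.2784 + 0.532) ≈ 1.890424, so M₂ = 1.890424 × 42.5 ≈ 80.343 billion.
ΔM = M₂ − M₁ = 80.343 − 79.5431 = 0.7999 billion.

ƒ0.800 billion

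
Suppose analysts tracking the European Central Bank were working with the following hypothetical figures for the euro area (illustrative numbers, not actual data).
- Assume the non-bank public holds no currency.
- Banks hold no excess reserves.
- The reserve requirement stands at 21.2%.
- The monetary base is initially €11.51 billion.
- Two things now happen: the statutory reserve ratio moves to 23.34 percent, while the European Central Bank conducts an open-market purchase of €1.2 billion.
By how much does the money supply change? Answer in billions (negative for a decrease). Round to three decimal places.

€0.163 billion

Before: m₁ = 1 / (0.212) ≈ 4.716981, MB₁ = 11.51, so M₁ = 4.716981 × 11.51 ≈ 54.2925 billion.
After: m₂ = 1 / (0.2334) ≈ 4.284490, MB₂ = 11.51 + 1.2 = 12.71, so M₂ = 4.284490 × 12.71 ≈ 54.4559 billion.
ΔM = M₂ − M₁ = 54.4559 − 54.2925 = 0.1634 billion.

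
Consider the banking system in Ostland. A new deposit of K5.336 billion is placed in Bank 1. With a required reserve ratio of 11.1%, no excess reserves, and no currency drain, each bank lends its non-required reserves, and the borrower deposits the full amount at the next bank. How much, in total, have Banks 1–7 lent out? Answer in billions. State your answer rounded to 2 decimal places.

K23.98 billion

Bank i lends (1 − rr)^i of the original deposit: Bank 1 lends 5.336·0.8890 ≈ 4.7437, Bank 2 lends 5.336·0.8890² ≈ 4.2172, and so on.
Summing a geometric series: total = 5.336·[0.8890·(1 − 0.8890^7) / (1 − 0.8890)] ≈ 23.9815 billion.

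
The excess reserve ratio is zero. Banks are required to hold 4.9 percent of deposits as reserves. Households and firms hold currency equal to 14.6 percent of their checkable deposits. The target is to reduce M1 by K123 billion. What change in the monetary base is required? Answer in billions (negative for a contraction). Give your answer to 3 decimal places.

-20.929 billion

The money multiplier is m = (1 + c) / (rr + c) = (1 + 0.146) / (0.049 + 0.146) ≈ 5.8769231.
ΔMB = ΔM / m = (−123) / 5.8769231 ≈ -20.9293 billion.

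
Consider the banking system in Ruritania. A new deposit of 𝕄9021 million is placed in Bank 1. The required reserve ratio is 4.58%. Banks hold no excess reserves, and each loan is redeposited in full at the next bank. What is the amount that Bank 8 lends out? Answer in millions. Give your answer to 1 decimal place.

Each bank lends a fraction (1 − rr) = 0.9542 of the deposit it receives, so Bank 8 receives 9021·0.9542^7 and lends 9021·0.9542^8 ≈ 6199.6901 million.

𝕄6199.7 million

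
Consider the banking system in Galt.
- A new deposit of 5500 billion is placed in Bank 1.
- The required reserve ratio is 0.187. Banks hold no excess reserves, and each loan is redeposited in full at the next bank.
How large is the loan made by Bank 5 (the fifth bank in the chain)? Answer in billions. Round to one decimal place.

Each bank lends a fraction (1 − rr) = 0.8130 of the deposit it receives, so Bank 5 receives 5500·0.8130^4 and lends 5500·0.8130^5 ≈ 1953.5090 billion.

1953.5 billion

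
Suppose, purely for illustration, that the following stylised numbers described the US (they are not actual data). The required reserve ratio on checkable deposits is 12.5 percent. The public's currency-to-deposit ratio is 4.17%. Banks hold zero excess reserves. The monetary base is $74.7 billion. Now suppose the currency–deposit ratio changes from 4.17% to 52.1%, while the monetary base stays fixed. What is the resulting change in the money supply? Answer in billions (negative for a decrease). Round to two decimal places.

-290.92 billion

Initially m₁ = (1 + 0.0417) / (0.125 + 0.0417) ≈ 6.24895, so M₁ = 6.24895 × 74.7 ≈ 466.7966 billion.
After the change m₂ = (1 + 0.521) / (0.125 + 0.521) ≈ 2.35449, so M₂ = 2.35449 × 74.7 ≈ 175.8804 billion.
ΔM = M₂ − M₁ = 175.8804 − 466.7966 = -290.9162 billion.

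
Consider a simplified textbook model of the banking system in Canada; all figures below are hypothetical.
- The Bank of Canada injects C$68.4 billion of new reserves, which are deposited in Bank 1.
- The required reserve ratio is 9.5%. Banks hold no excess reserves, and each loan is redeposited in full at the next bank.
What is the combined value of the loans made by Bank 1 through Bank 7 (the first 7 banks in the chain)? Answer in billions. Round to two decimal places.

Bank i lends (1 − rr)^i of the original deposit: Bank 1 lends 68.4·0.9050 = 61.9020, Bank 2 lends 68.4·0.9050² ≈ 56.0213, and so on.
Summing a geometric series: total = 68.4·[0.9050·(1 − 0.9050^7) / (1 − 0.9050)] ≈ 327.6178 billion.

C$327.62 billion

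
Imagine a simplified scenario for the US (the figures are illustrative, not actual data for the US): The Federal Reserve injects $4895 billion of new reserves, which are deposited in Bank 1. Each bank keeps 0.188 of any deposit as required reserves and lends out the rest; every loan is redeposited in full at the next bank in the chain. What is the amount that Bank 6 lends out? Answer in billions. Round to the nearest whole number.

Each bank lends a fraction (1 − rr) = 0.8120 of the deposit it receives, so Bank 6 receives 4895·0.8120^5 and lends 4895·0.8120^6 ≈ 1403.1008 billion.

$1403 billion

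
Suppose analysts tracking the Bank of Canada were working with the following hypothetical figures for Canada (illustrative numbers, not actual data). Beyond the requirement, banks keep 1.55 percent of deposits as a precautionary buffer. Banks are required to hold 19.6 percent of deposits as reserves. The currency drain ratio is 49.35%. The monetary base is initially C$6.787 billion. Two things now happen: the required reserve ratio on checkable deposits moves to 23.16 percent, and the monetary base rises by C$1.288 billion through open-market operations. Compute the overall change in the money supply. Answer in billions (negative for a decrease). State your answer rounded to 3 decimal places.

C$1.906 billion

Before: m₁ = (1 + 0.4935) / (0.196 + 0.0155 + 0.4935) ≈ 2.11844, MB₁ = 6.787, so M₁ = 2.11844 × 6.787 ≈ 14.3779 billion.
After: m₂ = (1 + 0.4935) / (0.2316 + 0.0155 + 0.4935) ≈ 2.01661, MB₂ = 6.787 + 1.288 = 8.075, so M₂ = 2.01661 × 8.075 ≈ 16.2841 billion.
ΔM = M₂ − M₁ = 16.2841 − 14.3779 = 1.9062 billion.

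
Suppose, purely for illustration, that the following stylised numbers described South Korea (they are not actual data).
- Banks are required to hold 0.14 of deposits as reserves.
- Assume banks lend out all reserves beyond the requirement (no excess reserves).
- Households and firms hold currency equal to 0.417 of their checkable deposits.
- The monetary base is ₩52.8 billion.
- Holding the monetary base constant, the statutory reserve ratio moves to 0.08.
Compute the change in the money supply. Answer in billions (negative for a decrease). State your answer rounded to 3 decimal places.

Initially m₁ = (1 + 0.417) / (0.14 + 0.417) ≈ 2.543986, so M₁ = 2.543986 × 52.8 ≈ 134.3225 billion.
After the change m₂ = (1 + 0.417) / (0.08 + 0.417) ≈ 2.851107, so M₂ = 2.851107 × 52.8 ≈ 150.5384 billion.
ΔM = M₂ − M₁ = 150.5384 − 134.3225 = 16.2159 billion.

₩16.216 billion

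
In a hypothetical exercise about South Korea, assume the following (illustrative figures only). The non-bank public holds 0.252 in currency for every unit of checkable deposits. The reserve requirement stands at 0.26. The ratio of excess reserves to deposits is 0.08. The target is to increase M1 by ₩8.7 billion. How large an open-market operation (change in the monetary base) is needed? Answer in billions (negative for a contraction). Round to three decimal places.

₩4.114 billion

The money multiplier is m = (1 + c) / (rr + e + c) = (1 + 0.252) / (0.26 + 0.08 + 0.252) ≈ 2.11486.
ΔMB = ΔM / m = (+8.7) / 2.11486 ≈ 4.1137 billion.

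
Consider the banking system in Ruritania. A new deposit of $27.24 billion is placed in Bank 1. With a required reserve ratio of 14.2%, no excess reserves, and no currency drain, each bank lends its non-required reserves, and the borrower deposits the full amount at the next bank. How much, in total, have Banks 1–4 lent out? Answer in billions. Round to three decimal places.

Bank i lends (1 − rr)^i of the original deposit: Bank 1 lends 27.24·0.8580 ≈ 23.3719, Bank 2 lends 27.24·0.8580² ≈ 20.0531, and so on.
Summing a geometric series: total = 27.24·[0.8580·(1 − 0.8580^4) / (1 − 0.8580)] ≈ 75.3930 billion.

$75.393 billion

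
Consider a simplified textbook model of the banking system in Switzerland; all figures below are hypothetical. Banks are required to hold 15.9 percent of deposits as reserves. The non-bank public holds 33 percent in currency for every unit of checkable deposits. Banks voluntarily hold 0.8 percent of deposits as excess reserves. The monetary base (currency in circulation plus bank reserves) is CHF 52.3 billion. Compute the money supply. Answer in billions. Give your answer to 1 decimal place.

CHF 140.0 billion

The money multiplier is m = (1 + c) / (rr + e + c) = (1 + 0.33) / (0.159 + 0.008 + 0.33) ≈ 2.6761.
So M = m × MB = 2.6761 × 52.3 ≈ 139.96 billion.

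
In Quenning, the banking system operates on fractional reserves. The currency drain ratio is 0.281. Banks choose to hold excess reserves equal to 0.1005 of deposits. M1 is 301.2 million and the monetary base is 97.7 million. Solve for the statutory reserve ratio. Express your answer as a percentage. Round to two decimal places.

Using m = M/MB = 301.2/97.7 ≈ 3.082907. Since m = (1 + c)/(c + rr + e), the denominator satisfies c + rr + e = (1 + c)/m = (1 + 0.281) / 3.082907 ≈ 0.415517.
With c = 0.281 and e = 0.1005, the statutory reserve ratio is 0.415517 − 0.281 − 0.1005 = 0.034017.

3.40%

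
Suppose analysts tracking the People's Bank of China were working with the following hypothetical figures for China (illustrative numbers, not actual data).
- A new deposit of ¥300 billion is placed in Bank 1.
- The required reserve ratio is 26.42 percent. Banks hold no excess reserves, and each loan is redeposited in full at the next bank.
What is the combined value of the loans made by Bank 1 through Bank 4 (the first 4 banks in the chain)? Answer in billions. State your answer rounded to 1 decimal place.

Bank i lends (1 − rr)^i of the original deposit: Bank 1 lends 300·0.7358 = 220.7400, Bank 2 lends 300·0.7358² ≈ 162.4205, and so on.
Summing a geometric series: total = 300·[0.7358·(1 − 0.7358^4) / (1 − 0.7358)] ≈ 590.6042 billion.

¥590.6 billion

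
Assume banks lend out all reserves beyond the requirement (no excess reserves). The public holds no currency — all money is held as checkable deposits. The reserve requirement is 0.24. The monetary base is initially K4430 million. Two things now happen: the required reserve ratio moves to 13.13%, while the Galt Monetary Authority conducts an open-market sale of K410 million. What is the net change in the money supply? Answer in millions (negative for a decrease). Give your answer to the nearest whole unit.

K12159 million

Before: m₁ = 1 / (0.24) ≈ 4.16667, MB₁ = 4430, so M₁ = 4.16667 × 4430 = 18458.3481 million.
After: m₂ = 1 / (0.1313) ≈ 7.61615, MB₂ = 4430 − 410 = 4020, so M₂ = 7.61615 × 4020 = 30616.923 million.
ΔM = M₂ − M₁ = 30616.923 − 18458.3481 = 12158.5749 million.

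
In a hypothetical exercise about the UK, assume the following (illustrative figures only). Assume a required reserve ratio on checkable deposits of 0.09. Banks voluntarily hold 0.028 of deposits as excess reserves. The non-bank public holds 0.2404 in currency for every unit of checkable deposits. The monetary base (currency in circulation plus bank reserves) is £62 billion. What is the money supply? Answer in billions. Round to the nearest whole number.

£215 billion

The money multiplier is m = (1 + c) / (rr + e + c) = (1 + 0.2404) / (0.09 + 0.028 + 0.2404) ≈ 3.4609.
So M = m × MB = 3.4609 × 62 = 214.5758 billion.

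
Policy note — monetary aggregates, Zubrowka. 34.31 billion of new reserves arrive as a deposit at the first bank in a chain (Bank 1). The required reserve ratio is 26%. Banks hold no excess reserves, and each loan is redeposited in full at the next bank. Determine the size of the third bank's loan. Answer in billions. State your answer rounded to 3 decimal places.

13.903 billion

Each bank lends a fraction (1 − rr) = 0.7400 of the deposit it receives, so Bank 3 receives 34.31·0.7400^2 and lends 34.31·0.7400^3 ≈ 13.9032 billion.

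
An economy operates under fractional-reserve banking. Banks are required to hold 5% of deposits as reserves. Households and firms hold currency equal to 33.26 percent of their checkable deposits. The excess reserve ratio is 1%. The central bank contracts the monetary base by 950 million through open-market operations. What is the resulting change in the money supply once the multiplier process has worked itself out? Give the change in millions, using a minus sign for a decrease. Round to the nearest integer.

The money multiplier is m = (1 + c) / (rr + e + c) = (1 + 0.3326) / (0.05 + 0.01 + 0.3326) ≈ 3.3943.
The sale removes 950 million of base, so ΔM = m × ΔMB = 3.3943 × (−950) = -3224.585 million.

-3225 million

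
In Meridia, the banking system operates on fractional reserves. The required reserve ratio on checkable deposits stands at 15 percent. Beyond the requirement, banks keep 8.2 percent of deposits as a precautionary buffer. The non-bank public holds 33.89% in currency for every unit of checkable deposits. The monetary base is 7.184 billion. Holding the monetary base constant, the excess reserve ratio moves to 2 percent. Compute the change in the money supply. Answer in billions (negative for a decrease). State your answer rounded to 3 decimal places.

2.053 billion

Initially m₁ = (1 + 0.3389) / (0.15 + 0.082 + 0.3389) ≈ 2.34524, so M₁ = 2.34524 × 7.184 ≈ 16.8482 billion.
After the change m₂ = (1 + 0.3389) / (0.15 + 0.02 + 0.3389) ≈ 2.63097, so M₂ = 2.63097 × 7.184 ≈ 18.9009 billion.
ΔM = M₂ − M₁ = 18.9009 − 16.8482 = 2.0527 billion.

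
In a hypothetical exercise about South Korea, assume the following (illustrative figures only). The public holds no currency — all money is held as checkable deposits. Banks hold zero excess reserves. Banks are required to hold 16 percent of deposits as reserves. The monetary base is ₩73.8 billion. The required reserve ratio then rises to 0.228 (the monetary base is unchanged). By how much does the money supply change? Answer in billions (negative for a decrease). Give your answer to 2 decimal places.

-137.57 billion

Initially m₁ = 1 / (0.16) = 6.25, so M₁ = 6.25 × 73.8 = 461.25 billion.
After the change m₂ = 1 / (0.228) ≈ 4.38596, so M₂ = 4.38596 × 73.8 ≈ 323.6838 billion.
ΔM = M₂ − M₁ = 323.6838 − 461.25 = -137.5662 billion.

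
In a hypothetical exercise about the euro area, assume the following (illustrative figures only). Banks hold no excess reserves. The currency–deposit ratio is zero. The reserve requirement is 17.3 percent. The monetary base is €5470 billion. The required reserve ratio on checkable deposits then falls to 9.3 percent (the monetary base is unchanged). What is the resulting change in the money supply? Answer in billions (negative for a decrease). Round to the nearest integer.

€27199 billion

Initially m₁ = 1 / (0.173) ≈ 5.78035, so M₁ = 5.78035 × 5470 = 31618.5145 billion.
After the change m₂ = 1 / (0.093) ≈ 10.75269, so M₂ = 10.75269 × 5470 = 58817.2143 billion.
ΔM = M₂ − M₁ = 58817.2143 − 31618.5145 = 27198.6998 billion.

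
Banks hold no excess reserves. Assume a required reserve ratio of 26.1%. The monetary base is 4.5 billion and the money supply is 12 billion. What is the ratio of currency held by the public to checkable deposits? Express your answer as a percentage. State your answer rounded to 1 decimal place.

Using m = M/MB = 12/4.5 ≈ 2.666667. From m = (1 + c)/(c + rr + e), rearranging gives 1 + c = m·(c + rr + e), so c·(1 − m) = m·(rr + e) − 1.
Hence c = [m·(rr + e) − 1]/(1 − m) = [2.666667 × (0.261 + 0) − 1] / (1 − 2.666667) ≈ 0.182400.

18.2%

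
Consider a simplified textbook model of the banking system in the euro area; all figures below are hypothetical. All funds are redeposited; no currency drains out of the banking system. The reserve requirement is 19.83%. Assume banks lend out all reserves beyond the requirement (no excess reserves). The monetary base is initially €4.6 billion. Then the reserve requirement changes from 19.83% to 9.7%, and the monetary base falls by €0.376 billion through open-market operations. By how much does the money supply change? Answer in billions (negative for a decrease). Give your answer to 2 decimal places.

Before: m₁ = 1 / (0.1983) ≈ 5.0429, MB₁ = 4.6, so M₁ = 5.0429 × 4.6 ≈ 23.1973 billion.
After: m₂ = 1 / (0.097) ≈ 10.3093, MB₂ = 4.6 − 0.376 = 4.224, so M₂ = 10.3093 × 4.224 ≈ 43.5465 billion.
ΔM = M₂ − M₁ = 43.5465 − 23.1973 = 20.3492 billion.

€20.35 billion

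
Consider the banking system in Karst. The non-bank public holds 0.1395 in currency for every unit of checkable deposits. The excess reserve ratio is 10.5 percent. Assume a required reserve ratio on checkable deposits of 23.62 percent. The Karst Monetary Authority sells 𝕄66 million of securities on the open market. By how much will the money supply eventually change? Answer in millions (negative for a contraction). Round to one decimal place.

-156.5 million

The money multiplier is m = (1 + c) / (rr + e + c) = (1 + 0.1395) / (0.2362 + 0.105 + 0.1395) ≈ 2.3705.
The sale removes 66 million of base, so ΔM = m × ΔMB = 2.3705 × (−66) = -156.453 million.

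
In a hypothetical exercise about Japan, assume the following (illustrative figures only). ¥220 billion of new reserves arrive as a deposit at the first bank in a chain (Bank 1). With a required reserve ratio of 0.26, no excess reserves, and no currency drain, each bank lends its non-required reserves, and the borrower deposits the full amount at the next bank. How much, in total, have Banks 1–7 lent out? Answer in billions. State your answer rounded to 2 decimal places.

¥550.07 billion

Bank i lends (1 − rr)^i of the original deposit: Bank 1 lends 220·0.7400 = 162.8000, Bank 2 lends 220·0.7400² = 120.4720, and so on.
Summing a geometric series: total = 220·[0.7400·(1 − 0.7400^7) / (1 − 0.7400)] ≈ 550.0681 billion.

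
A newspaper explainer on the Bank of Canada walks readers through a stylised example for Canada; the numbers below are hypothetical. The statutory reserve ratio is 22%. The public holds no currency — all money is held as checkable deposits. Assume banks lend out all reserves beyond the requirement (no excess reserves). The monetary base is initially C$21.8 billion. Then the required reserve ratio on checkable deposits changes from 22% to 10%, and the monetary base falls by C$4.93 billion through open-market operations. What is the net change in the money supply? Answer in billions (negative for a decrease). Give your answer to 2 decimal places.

Before: m₁ = 1 / (0.22) ≈ 4.54545, MB₁ = 21.8, so M₁ = 4.54545 × 21.8 ≈ 99.0908 billion.
After: m₂ = 1 / (0.1) = 10, MB₂ = 21.8 − 4.93 = 16.87, so M₂ = 10 × 16.87 = 168.7 billion.
ΔM = M₂ − M₁ = 168.7 − 99.0908 = 69.6092 billion.

C$69.61 billion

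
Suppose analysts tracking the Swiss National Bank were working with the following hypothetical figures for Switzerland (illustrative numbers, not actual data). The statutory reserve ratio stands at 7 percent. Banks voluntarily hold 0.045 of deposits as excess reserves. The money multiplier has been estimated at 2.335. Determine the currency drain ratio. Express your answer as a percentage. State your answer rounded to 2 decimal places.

54.79%

Using m = 2.335. From m = (1 + c)/(c + rr + e), rearranging gives 1 + c = m·(c + rr + e), so c·(1 − m) = m·(rr + e) − 1.
Hence c = [m·(rr + e) − 1]/(1 − m) = [2.335 × (0.07 + 0.045) − 1] / (1 − 2.335) ≈ 0.547921.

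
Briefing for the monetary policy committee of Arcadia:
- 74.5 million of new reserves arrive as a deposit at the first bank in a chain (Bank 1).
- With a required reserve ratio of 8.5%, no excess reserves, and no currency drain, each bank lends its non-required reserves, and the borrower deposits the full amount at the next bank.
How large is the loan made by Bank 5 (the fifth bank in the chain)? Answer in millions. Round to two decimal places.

Each bank lends a fraction (1 − rr) = 0.9150 of the deposit it receives, so Bank 5 receives 74.5·0.9150^4 and lends 74.5·0.9150^5 ≈ 47.7817 million.

47.78 million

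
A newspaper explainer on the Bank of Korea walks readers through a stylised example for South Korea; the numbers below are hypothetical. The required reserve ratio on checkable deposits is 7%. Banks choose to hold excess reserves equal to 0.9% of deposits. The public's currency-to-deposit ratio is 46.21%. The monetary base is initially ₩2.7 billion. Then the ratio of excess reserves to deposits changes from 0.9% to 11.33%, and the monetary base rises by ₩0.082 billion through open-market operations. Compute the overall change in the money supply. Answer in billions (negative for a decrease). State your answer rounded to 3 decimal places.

Before: m₁ = (1 + 0.4621) / (0.07 + 0.009 + 0.4621) ≈ 2.70209, MB₁ = 2.7, so M₁ = 2.70209 × 2.7 ≈ 7.2956 billion.
After: m₂ = (1 + 0.4621) / (0.07 + 0.1133 + 0.4621) ≈ 2.26542, MB₂ = 2.7 + 0.082 = 2.782, so M₂ = 2.26542 × 2.782 ≈ 6.3024 billion.
ΔM = M₂ − M₁ = 6.3024 − 7.2956 = -0.9932 billion.

-0.993 billion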